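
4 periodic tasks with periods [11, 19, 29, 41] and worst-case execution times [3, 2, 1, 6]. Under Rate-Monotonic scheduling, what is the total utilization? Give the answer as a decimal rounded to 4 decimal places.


Compute individual utilizations (exact fractions):
  Task 1: C/T = 3/11 (approx. 0.2727)
  Task 2: C/T = 2/19 (approx. 0.1053)
  Task 3: C/T = 1/29 (approx. 0.0345)
  Task 4: C/T = 6/41 (approx. 0.1463)
Total utilization U = 3/11 + 2/19 + 1/29 + 6/41 = 138866/248501
Rounded to 4 decimal places: U = 0.5588
RM (Liu & Layland) bound for 4 tasks = 0.756828; compare with U = 138866/248501 (approx. 0.558815)
U <= bound, so schedulable by RM sufficient condition.

0.5588


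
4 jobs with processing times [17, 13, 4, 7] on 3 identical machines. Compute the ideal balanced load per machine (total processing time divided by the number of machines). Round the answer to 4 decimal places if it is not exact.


Total processing time = 17 + 13 + 4 + 7 = 41
Number of machines = 3
Ideal balanced load = 41 / 3 = 13.6667

13.6667


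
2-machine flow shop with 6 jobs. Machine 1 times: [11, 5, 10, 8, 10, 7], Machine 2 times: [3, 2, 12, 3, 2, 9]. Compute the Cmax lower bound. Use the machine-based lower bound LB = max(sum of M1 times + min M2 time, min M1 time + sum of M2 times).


LB1 = sum(M1 times) + min(M2 times) = 51 + 2 = 53
LB2 = min(M1 times) + sum(M2 times) = 5 + 31 = 36
Lower bound = max(LB1, LB2) = max(53, 36) = 53

53


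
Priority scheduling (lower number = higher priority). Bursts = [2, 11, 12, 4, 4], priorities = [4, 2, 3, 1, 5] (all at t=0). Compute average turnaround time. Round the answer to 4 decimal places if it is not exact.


Sort by priority (ascending = highest first):
Order: [(1, 4), (2, 11), (3, 12), (4, 2), (5, 4)]
Completion times:
  Priority 1, burst=4, C=4
  Priority 2, burst=11, C=15
  Priority 3, burst=12, C=27
  Priority 4, burst=2, C=29
  Priority 5, burst=4, C=33
Average turnaround = 108/5 = 21.6

21.6


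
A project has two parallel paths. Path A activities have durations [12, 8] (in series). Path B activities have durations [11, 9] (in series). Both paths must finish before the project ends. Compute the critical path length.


Path A total = 12 + 8 = 20
Path B total = 11 + 9 = 20
Critical path = longest path = max(20, 20) = 20

20


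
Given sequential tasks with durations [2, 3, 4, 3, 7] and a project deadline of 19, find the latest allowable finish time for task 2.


LF(activity 2) = deadline - sum of successor durations
Successors: activities 3 through 5 with durations [4, 3, 7]
Sum of successor durations = 14
LF = 19 - 14 = 5

5


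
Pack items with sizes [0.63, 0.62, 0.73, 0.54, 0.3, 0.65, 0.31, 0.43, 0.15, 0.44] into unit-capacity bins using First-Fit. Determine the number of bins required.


Place items sequentially using First-Fit:
  Item 0.63 -> new Bin 1
  Item 0.62 -> new Bin 2
  Item 0.73 -> new Bin 3
  Item 0.54 -> new Bin 4
  Item 0.3 -> Bin 1 (now 0.93)
  Item 0.65 -> new Bin 5
  Item 0.31 -> Bin 2 (now 0.93)
  Item 0.43 -> Bin 4 (now 0.97)
  Item 0.15 -> Bin 3 (now 0.88)
  Item 0.44 -> new Bin 6
Total bins used = 6

6


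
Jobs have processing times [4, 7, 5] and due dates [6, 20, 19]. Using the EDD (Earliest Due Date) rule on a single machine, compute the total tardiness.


Sort by due date (EDD order): [(4, 6), (5, 19), (7, 20)]
Compute completion times and tardiness:
  Job 1: p=4, d=6, C=4, tardiness=max(0,4-6)=0
  Job 2: p=5, d=19, C=9, tardiness=max(0,9-19)=0
  Job 3: p=7, d=20, C=16, tardiness=max(0,16-20)=0
Total tardiness = 0

0


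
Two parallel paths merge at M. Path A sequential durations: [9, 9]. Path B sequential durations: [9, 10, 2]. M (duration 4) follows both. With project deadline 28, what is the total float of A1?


Forward pass: ES(A1) = sum of predecessors on chain A = 0
EF = ES + duration = 0 + 9 = 9
Backward pass: LF(M) = deadline = 28; LS(M) = 28 - 4 = 24
LF(A1) = LS(M) - sum(successors on chain A) = 24 - 9 = 15
LS = LF - duration = 15 - 9 = 6
Total float = LS - ES = 6 - 0 = 6

6


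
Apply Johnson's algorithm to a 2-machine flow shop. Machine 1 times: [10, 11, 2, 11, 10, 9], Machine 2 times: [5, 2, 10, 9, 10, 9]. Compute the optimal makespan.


Apply Johnson's rule:
  Group 1 (a <= b): [(3, 2, 10), (6, 9, 9), (5, 10, 10)]
  Group 2 (a > b): [(4, 11, 9), (1, 10, 5), (2, 11, 2)]
Optimal job order: [3, 6, 5, 4, 1, 2]
Schedule:
  Job 3: M1 done at 2, M2 done at 12
  Job 6: M1 done at 11, M2 done at 21
  Job 5: M1 done at 21, M2 done at 31
  Job 4: M1 done at 32, M2 done at 41
  Job 1: M1 done at 42, M2 done at 47
  Job 2: M1 done at 53, M2 done at 55
Makespan = 55

55


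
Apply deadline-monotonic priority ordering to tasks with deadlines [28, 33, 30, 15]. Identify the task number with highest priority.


Sort tasks by relative deadline (ascending):
  Task 4: deadline = 15
  Task 1: deadline = 28
  Task 3: deadline = 30
  Task 2: deadline = 33
Priority order (highest first): [4, 1, 3, 2]
Highest priority task = 4

4


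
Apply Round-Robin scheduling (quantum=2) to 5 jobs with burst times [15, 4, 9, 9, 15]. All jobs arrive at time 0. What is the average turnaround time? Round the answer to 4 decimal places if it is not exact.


Time quantum = 2
Execution trace:
  J1 runs 2 units, time = 2
  J2 runs 2 units, time = 4
  J3 runs 2 units, time = 6
  J4 runs 2 units, time = 8
  J5 runs 2 units, time = 10
  J1 runs 2 units, time = 12
  J2 runs 2 units, time = 14
  J3 runs 2 units, time = 16
  J4 runs 2 units, time = 18
  J5 runs 2 units, time = 20
  J1 runs 2 units, time = 22
  J3 runs 2 units, time = 24
  J4 runs 2 units, time = 26
  J5 runs 2 units, time = 28
  J1 runs 2 units, time = 30
  J3 runs 2 units, time = 32
  J4 runs 2 units, time = 34
  J5 runs 2 units, time = 36
  J1 runs 2 units, time = 38
  J3 runs 1 units, time = 39
  J4 runs 1 units, time = 40
  J5 runs 2 units, time = 42
  J1 runs 2 units, time = 44
  J5 runs 2 units, time = 46
  J1 runs 2 units, time = 48
  J5 runs 2 units, time = 50
  J1 runs 1 units, time = 51
  J5 runs 1 units, time = 52
Finish times: [51, 14, 39, 40, 52]
Average turnaround = 196/5 = 39.2

39.2


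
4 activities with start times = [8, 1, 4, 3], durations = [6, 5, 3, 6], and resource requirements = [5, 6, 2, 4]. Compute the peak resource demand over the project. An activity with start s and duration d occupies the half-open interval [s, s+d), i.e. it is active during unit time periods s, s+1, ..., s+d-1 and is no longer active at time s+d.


Each activity i is active on [start_i, start_i + duration_i).
Compute total resource usage per time slot:
  t=0: active resources = [], total = 0
  t=1: active resources = [6], total = 6
  t=2: active resources = [6], total = 6
  t=3: active resources = [6, 4], total = 10
  t=4: active resources = [6, 2, 4], total = 12
  t=5: active resources = [6, 2, 4], total = 12
  t=6: active resources = [2, 4], total = 6
  t=7: active resources = [4], total = 4
  t=8: active resources = [5, 4], total = 9
  t=9: active resources = [5], total = 5
  t=10: active resources = [5], total = 5
  t=11: active resources = [5], total = 5
  t=12: active resources = [5], total = 5
  t=13: active resources = [5], total = 5
Peak resource demand = 12

12


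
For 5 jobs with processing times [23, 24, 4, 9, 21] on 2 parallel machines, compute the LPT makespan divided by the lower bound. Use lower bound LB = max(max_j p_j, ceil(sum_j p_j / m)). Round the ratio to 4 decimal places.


LPT order: [24, 23, 21, 9, 4]
Machine loads after assignment: [37, 44]
LPT makespan = 44
Lower bound = max(max_job, ceil(total/2)) = max(24, 41) = 41
Ratio = 44 / 41 = 1.0732

1.0732


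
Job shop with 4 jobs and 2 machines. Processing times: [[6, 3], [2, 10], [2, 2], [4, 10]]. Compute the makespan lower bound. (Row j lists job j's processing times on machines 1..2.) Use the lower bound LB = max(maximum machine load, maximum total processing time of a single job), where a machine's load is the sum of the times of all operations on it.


Machine loads:
  Machine 1: 6 + 2 + 2 + 4 = 14
  Machine 2: 3 + 10 + 2 + 10 = 25
Max machine load = 25
Job totals:
  Job 1: 9
  Job 2: 12
  Job 3: 4
  Job 4: 14
Max job total = 14
Lower bound = max(25, 14) = 25

25


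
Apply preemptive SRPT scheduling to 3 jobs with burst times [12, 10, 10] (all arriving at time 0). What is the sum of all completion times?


Since all jobs arrive at t=0, SRPT equals SPT ordering.
SPT order: [10, 10, 12]
Completion times:
  Job 1: p=10, C=10
  Job 2: p=10, C=20
  Job 3: p=12, C=32
Total completion time = 10 + 20 + 32 = 62

62


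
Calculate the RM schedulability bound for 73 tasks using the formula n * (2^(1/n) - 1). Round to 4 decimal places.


Compute 2^(1/73) = 1.0095403890
Subtract 1: 1.0095403890 - 1 = 0.0095403890
Multiply by n: 73 * 0.0095403890 = 0.6964483970
Round to 4 dp: 0.6964

0.6964


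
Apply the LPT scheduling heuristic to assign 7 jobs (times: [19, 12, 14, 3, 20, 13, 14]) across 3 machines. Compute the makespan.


Sort jobs in decreasing order (LPT): [20, 19, 14, 14, 13, 12, 3]
Assign each job to the least loaded machine:
  Machine 1: jobs [20, 12], load = 32
  Machine 2: jobs [19, 13], load = 32
  Machine 3: jobs [14, 14, 3], load = 31
Makespan = max load = 32

32


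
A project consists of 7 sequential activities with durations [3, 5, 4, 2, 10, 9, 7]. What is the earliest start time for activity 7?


Activity 7 starts after activities 1 through 6 complete.
Predecessor durations: [3, 5, 4, 2, 10, 9]
ES = 3 + 5 + 4 + 2 + 10 + 9 = 33

33


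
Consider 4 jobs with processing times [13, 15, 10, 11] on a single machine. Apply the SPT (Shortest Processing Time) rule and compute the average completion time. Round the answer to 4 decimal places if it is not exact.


Sort jobs by processing time (SPT order): [10, 11, 13, 15]
Compute completion times sequentially:
  Job 1: processing = 10, completes at 10
  Job 2: processing = 11, completes at 21
  Job 3: processing = 13, completes at 34
  Job 4: processing = 15, completes at 49
Sum of completion times = 114
Average completion time = 114/4 = 28.5

28.5


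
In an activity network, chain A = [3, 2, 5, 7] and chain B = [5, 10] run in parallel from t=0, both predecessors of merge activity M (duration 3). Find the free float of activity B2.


ES(B2) = sum of predecessors on chain B = 5
EF(B2) = ES + duration = 5 + 10 = 15
Successor of B2 is M. ES(M) = max(sum(A), sum(B)) = max(17, 15) = 17
Free float = ES(successor) - EF(current) = 17 - 15 = 2

2


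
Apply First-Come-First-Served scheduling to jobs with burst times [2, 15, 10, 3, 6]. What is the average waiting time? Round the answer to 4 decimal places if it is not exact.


FCFS order (as given): [2, 15, 10, 3, 6]
Waiting times:
  Job 1: wait = 0
  Job 2: wait = 2
  Job 3: wait = 17
  Job 4: wait = 27
  Job 5: wait = 30
Sum of waiting times = 76
Average waiting time = 76/5 = 15.2

15.2


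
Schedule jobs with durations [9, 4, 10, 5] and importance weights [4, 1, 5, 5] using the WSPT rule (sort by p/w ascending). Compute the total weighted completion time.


Compute p/w ratios and sort ascending (WSPT): [(5, 5), (10, 5), (9, 4), (4, 1)]
Compute weighted completion times:
  Job (p=5,w=5): C=5, w*C=5*5=25
  Job (p=10,w=5): C=15, w*C=5*15=75
  Job (p=9,w=4): C=24, w*C=4*24=96
  Job (p=4,w=1): C=28, w*C=1*28=28
Total weighted completion time = 224

224


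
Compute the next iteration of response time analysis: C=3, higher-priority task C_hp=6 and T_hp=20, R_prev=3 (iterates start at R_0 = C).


R_next = C + ceil(R_prev / T_hp) * C_hp
ceil(3 / 20) = ceil(0.15) = 1
Interference = 1 * 6 = 6
R_next = 3 + 6 = 9

9


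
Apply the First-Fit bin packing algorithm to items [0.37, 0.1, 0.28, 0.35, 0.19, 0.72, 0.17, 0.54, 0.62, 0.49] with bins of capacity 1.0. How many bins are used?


Place items sequentially using First-Fit:
  Item 0.37 -> new Bin 1
  Item 0.1 -> Bin 1 (now 0.47)
  Item 0.28 -> Bin 1 (now 0.75)
  Item 0.35 -> new Bin 2
  Item 0.19 -> Bin 1 (now 0.94)
  Item 0.72 -> new Bin 3
  Item 0.17 -> Bin 2 (now 0.52)
  Item 0.54 -> new Bin 4
  Item 0.62 -> new Bin 5
  Item 0.49 -> new Bin 6
Total bins used = 6

6


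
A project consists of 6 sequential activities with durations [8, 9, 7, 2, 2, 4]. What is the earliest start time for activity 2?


Activity 2 starts after activities 1 through 1 complete.
Predecessor durations: [8]
ES = 8 = 8

8


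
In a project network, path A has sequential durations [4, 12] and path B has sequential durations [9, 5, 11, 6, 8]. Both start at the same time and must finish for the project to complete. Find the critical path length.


Path A total = 4 + 12 = 16
Path B total = 9 + 5 + 11 + 6 + 8 = 39
Critical path = longest path = max(16, 39) = 39

39


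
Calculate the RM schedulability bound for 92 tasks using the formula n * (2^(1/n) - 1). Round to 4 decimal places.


Compute 2^(1/92) = 1.0075626620
Subtract 1: 1.0075626620 - 1 = 0.0075626620
Multiply by n: 92 * 0.0075626620 = 0.6957649040
Round to 4 dp: 0.6958

0.6958


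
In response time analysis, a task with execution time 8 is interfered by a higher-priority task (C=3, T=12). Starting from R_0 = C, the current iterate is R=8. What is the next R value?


R_next = C + ceil(R_prev / T_hp) * C_hp
ceil(8 / 12) = ceil(0.6667) = 1
Interference = 1 * 3 = 3
R_next = 8 + 3 = 11

11


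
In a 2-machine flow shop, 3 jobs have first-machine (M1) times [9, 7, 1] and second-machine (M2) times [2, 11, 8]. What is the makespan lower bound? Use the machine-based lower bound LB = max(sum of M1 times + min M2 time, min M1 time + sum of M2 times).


LB1 = sum(M1 times) + min(M2 times) = 17 + 2 = 19
LB2 = min(M1 times) + sum(M2 times) = 1 + 21 = 22
Lower bound = max(LB1, LB2) = max(19, 22) = 22

22


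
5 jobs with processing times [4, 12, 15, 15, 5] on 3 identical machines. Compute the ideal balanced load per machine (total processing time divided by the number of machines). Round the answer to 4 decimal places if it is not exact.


Total processing time = 4 + 12 + 15 + 15 + 5 = 51
Number of machines = 3
Ideal balanced load = 51 / 3 = 17.0

17.0


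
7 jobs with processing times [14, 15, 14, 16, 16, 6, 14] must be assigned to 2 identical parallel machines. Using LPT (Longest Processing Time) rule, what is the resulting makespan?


Sort jobs in decreasing order (LPT): [16, 16, 15, 14, 14, 14, 6]
Assign each job to the least loaded machine:
  Machine 1: jobs [16, 15, 14], load = 45
  Machine 2: jobs [16, 14, 14, 6], load = 50
Makespan = max load = 50

50


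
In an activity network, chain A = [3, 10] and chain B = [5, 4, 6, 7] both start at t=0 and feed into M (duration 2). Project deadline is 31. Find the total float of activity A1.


Forward pass: ES(A1) = sum of predecessors on chain A = 0
EF = ES + duration = 0 + 3 = 3
Backward pass: LF(M) = deadline = 31; LS(M) = 31 - 2 = 29
LF(A1) = LS(M) - sum(successors on chain A) = 29 - 10 = 19
LS = LF - duration = 19 - 3 = 16
Total float = LS - ES = 16 - 0 = 16

16


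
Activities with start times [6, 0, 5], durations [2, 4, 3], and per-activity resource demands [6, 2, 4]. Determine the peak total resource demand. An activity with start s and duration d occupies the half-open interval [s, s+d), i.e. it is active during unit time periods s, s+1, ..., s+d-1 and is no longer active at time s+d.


Each activity i is active on [start_i, start_i + duration_i).
Compute total resource usage per time slot:
  t=0: active resources = [2], total = 2
  t=1: active resources = [2], total = 2
  t=2: active resources = [2], total = 2
  t=3: active resources = [2], total = 2
  t=4: active resources = [], total = 0
  t=5: active resources = [4], total = 4
  t=6: active resources = [6, 4], total = 10
  t=7: active resources = [6, 4], total = 10
Peak resource demand = 10

10


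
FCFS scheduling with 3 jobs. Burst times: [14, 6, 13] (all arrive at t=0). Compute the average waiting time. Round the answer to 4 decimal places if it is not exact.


FCFS order (as given): [14, 6, 13]
Waiting times:
  Job 1: wait = 0
  Job 2: wait = 14
  Job 3: wait = 20
Sum of waiting times = 34
Average waiting time = 34/3 = 11.3333

11.3333


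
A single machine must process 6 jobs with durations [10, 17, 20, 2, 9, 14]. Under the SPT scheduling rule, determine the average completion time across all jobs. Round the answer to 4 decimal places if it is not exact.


Sort jobs by processing time (SPT order): [2, 9, 10, 14, 17, 20]
Compute completion times sequentially:
  Job 1: processing = 2, completes at 2
  Job 2: processing = 9, completes at 11
  Job 3: processing = 10, completes at 21
  Job 4: processing = 14, completes at 35
  Job 5: processing = 17, completes at 52
  Job 6: processing = 20, completes at 72
Sum of completion times = 193
Average completion time = 193/6 = 32.1667

32.1667


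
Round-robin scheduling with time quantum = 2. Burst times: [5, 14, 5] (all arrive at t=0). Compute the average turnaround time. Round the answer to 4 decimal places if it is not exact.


Time quantum = 2
Execution trace:
  J1 runs 2 units, time = 2
  J2 runs 2 units, time = 4
  J3 runs 2 units, time = 6
  J1 runs 2 units, time = 8
  J2 runs 2 units, time = 10
  J3 runs 2 units, time = 12
  J1 runs 1 units, time = 13
  J2 runs 2 units, time = 15
  J3 runs 1 units, time = 16
  J2 runs 2 units, time = 18
  J2 runs 2 units, time = 20
  J2 runs 2 units, time = 22
  J2 runs 2 units, time = 24
Finish times: [13, 24, 16]
Average turnaround = 53/3 = 17.6667

17.6667


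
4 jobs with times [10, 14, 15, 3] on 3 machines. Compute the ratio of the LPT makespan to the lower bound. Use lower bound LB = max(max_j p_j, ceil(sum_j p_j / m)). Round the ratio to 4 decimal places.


LPT order: [15, 14, 10, 3]
Machine loads after assignment: [15, 14, 13]
LPT makespan = 15
Lower bound = max(max_job, ceil(total/3)) = max(15, 14) = 15
Ratio = 15 / 15 = 1.0

1.0


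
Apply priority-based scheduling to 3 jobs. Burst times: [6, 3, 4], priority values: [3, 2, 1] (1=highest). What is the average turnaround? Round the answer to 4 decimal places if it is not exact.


Sort by priority (ascending = highest first):
Order: [(1, 4), (2, 3), (3, 6)]
Completion times:
  Priority 1, burst=4, C=4
  Priority 2, burst=3, C=7
  Priority 3, burst=6, C=13
Average turnaround = 24/3 = 8.0

8.0


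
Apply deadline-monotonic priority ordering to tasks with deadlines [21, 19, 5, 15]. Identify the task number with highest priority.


Sort tasks by relative deadline (ascending):
  Task 3: deadline = 5
  Task 4: deadline = 15
  Task 2: deadline = 19
  Task 1: deadline = 21
Priority order (highest first): [3, 4, 2, 1]
Highest priority task = 3

3


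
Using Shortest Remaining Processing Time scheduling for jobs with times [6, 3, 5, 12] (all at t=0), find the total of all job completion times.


Since all jobs arrive at t=0, SRPT equals SPT ordering.
SPT order: [3, 5, 6, 12]
Completion times:
  Job 1: p=3, C=3
  Job 2: p=5, C=8
  Job 3: p=6, C=14
  Job 4: p=12, C=26
Total completion time = 3 + 8 + 14 + 26 = 51

51


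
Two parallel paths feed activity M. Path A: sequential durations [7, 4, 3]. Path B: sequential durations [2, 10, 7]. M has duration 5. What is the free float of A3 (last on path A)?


ES(A3) = sum of predecessors on chain A = 11
EF(A3) = ES + duration = 11 + 3 = 14
Successor of A3 is M. ES(M) = max(sum(A), sum(B)) = max(14, 19) = 19
Free float = ES(successor) - EF(current) = 19 - 14 = 5

5


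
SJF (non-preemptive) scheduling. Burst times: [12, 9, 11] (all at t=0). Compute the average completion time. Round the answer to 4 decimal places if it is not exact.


SJF order (ascending): [9, 11, 12]
Completion times:
  Job 1: burst=9, C=9
  Job 2: burst=11, C=20
  Job 3: burst=12, C=32
Average completion = 61/3 = 20.3333

20.3333


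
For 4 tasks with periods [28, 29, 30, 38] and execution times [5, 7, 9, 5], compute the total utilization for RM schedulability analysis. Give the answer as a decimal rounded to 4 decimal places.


Compute individual utilizations (exact fractions):
  Task 1: C/T = 5/28 (approx. 0.1786)
  Task 2: C/T = 7/29 (approx. 0.2414)
  Task 3: C/T = 9/30 = 3/10 (approx. 0.3)
  Task 4: C/T = 5/38 (approx. 0.1316)
Total utilization U = 5/28 + 7/29 + 3/10 + 5/38 = 65687/77140
Rounded to 4 decimal places: U = 0.8515
RM (Liu & Layland) bound for 4 tasks = 0.756828; compare with U = 65687/77140 (approx. 0.851530)
bound < U <= 1, so the RM sufficient condition is not met (inconclusive; an exact test such as response-time analysis is needed).

0.8515


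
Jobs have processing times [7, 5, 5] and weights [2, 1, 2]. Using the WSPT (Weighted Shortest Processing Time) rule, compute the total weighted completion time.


Compute p/w ratios and sort ascending (WSPT): [(5, 2), (7, 2), (5, 1)]
Compute weighted completion times:
  Job (p=5,w=2): C=5, w*C=2*5=10
  Job (p=7,w=2): C=12, w*C=2*12=24
  Job (p=5,w=1): C=17, w*C=1*17=17
Total weighted completion time = 51

51


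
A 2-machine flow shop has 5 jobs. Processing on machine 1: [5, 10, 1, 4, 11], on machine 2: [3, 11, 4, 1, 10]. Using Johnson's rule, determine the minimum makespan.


Apply Johnson's rule:
  Group 1 (a <= b): [(3, 1, 4), (2, 10, 11)]
  Group 2 (a > b): [(5, 11, 10), (1, 5, 3), (4, 4, 1)]
Optimal job order: [3, 2, 5, 1, 4]
Schedule:
  Job 3: M1 done at 1, M2 done at 5
  Job 2: M1 done at 11, M2 done at 22
  Job 5: M1 done at 22, M2 done at 32
  Job 1: M1 done at 27, M2 done at 35
  Job 4: M1 done at 31, M2 done at 36
Makespan = 36

36


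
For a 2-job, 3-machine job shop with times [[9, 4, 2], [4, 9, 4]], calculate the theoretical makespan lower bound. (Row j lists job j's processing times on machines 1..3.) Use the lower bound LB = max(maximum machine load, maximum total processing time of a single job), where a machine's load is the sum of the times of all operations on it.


Machine loads:
  Machine 1: 9 + 4 = 13
  Machine 2: 4 + 9 = 13
  Machine 3: 2 + 4 = 6
Max machine load = 13
Job totals:
  Job 1: 15
  Job 2: 17
Max job total = 17
Lower bound = max(13, 17) = 17

17


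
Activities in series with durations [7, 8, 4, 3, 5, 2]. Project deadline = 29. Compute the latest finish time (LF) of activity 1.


LF(activity 1) = deadline - sum of successor durations
Successors: activities 2 through 6 with durations [8, 4, 3, 5, 2]
Sum of successor durations = 22
LF = 29 - 22 = 7

7


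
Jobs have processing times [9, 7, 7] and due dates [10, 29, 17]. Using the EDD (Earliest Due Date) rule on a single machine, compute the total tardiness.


Sort by due date (EDD order): [(9, 10), (7, 17), (7, 29)]
Compute completion times and tardiness:
  Job 1: p=9, d=10, C=9, tardiness=max(0,9-10)=0
  Job 2: p=7, d=17, C=16, tardiness=max(0,16-17)=0
  Job 3: p=7, d=29, C=23, tardiness=max(0,23-29)=0
Total tardiness = 0

0


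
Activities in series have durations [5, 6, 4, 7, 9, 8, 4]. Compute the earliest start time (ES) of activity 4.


Activity 4 starts after activities 1 through 3 complete.
Predecessor durations: [5, 6, 4]
ES = 5 + 6 + 4 = 15

15


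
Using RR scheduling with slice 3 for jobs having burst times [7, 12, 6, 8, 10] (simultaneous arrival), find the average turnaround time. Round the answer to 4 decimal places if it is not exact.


Time quantum = 3
Execution trace:
  J1 runs 3 units, time = 3
  J2 runs 3 units, time = 6
  J3 runs 3 units, time = 9
  J4 runs 3 units, time = 12
  J5 runs 3 units, time = 15
  J1 runs 3 units, time = 18
  J2 runs 3 units, time = 21
  J3 runs 3 units, time = 24
  J4 runs 3 units, time = 27
  J5 runs 3 units, time = 30
  J1 runs 1 units, time = 31
  J2 runs 3 units, time = 34
  J4 runs 2 units, time = 36
  J5 runs 3 units, time = 39
  J2 runs 3 units, time = 42
  J5 runs 1 units, time = 43
Finish times: [31, 42, 24, 36, 43]
Average turnaround = 176/5 = 35.2

35.2


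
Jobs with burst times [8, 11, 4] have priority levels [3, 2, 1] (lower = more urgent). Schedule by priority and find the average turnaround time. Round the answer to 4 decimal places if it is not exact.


Sort by priority (ascending = highest first):
Order: [(1, 4), (2, 11), (3, 8)]
Completion times:
  Priority 1, burst=4, C=4
  Priority 2, burst=11, C=15
  Priority 3, burst=8, C=23
Average turnaround = 42/3 = 14.0

14.0


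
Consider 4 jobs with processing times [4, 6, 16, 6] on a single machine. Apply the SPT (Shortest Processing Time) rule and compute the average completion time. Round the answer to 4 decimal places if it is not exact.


Sort jobs by processing time (SPT order): [4, 6, 6, 16]
Compute completion times sequentially:
  Job 1: processing = 4, completes at 4
  Job 2: processing = 6, completes at 10
  Job 3: processing = 6, completes at 16
  Job 4: processing = 16, completes at 32
Sum of completion times = 62
Average completion time = 62/4 = 15.5

15.5


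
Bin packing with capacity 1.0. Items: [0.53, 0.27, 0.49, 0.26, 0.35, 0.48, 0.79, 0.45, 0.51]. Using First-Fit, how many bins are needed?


Place items sequentially using First-Fit:
  Item 0.53 -> new Bin 1
  Item 0.27 -> Bin 1 (now 0.8)
  Item 0.49 -> new Bin 2
  Item 0.26 -> Bin 2 (now 0.75)
  Item 0.35 -> new Bin 3
  Item 0.48 -> Bin 3 (now 0.83)
  Item 0.79 -> new Bin 4
  Item 0.45 -> new Bin 5
  Item 0.51 -> Bin 5 (now 0.96)
Total bins used = 5

5


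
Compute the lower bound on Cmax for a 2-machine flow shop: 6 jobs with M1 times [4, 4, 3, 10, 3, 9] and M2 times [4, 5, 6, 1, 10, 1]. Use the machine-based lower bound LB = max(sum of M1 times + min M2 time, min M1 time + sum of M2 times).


LB1 = sum(M1 times) + min(M2 times) = 33 + 1 = 34
LB2 = min(M1 times) + sum(M2 times) = 3 + 27 = 30
Lower bound = max(LB1, LB2) = max(34, 30) = 34

34


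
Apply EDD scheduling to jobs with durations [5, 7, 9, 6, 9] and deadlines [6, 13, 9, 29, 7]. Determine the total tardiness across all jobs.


Sort by due date (EDD order): [(5, 6), (9, 7), (9, 9), (7, 13), (6, 29)]
Compute completion times and tardiness:
  Job 1: p=5, d=6, C=5, tardiness=max(0,5-6)=0
  Job 2: p=9, d=7, C=14, tardiness=max(0,14-7)=7
  Job 3: p=9, d=9, C=23, tardiness=max(0,23-9)=14
  Job 4: p=7, d=13, C=30, tardiness=max(0,30-13)=17
  Job 5: p=6, d=29, C=36, tardiness=max(0,36-29)=7
Total tardiness = 45

45


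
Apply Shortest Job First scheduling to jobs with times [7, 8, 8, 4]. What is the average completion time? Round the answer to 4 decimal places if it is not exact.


SJF order (ascending): [4, 7, 8, 8]
Completion times:
  Job 1: burst=4, C=4
  Job 2: burst=7, C=11
  Job 3: burst=8, C=19
  Job 4: burst=8, C=27
Average completion = 61/4 = 15.25

15.25


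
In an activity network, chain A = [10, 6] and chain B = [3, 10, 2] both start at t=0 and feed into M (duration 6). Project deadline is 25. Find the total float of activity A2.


Forward pass: ES(A2) = sum of predecessors on chain A = 10
EF = ES + duration = 10 + 6 = 16
Backward pass: LF(M) = deadline = 25; LS(M) = 25 - 6 = 19
LF(A2) = LS(M) - sum(successors on chain A) = 19 - 0 = 19
LS = LF - duration = 19 - 6 = 13
Total float = LS - ES = 13 - 10 = 3

3


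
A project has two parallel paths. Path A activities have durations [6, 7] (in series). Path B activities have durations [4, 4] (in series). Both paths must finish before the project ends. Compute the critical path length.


Path A total = 6 + 7 = 13
Path B total = 4 + 4 = 8
Critical path = longest path = max(13, 8) = 13

13


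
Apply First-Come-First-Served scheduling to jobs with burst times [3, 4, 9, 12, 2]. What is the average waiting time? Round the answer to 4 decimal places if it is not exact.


FCFS order (as given): [3, 4, 9, 12, 2]
Waiting times:
  Job 1: wait = 0
  Job 2: wait = 3
  Job 3: wait = 7
  Job 4: wait = 16
  Job 5: wait = 28
Sum of waiting times = 54
Average waiting time = 54/5 = 10.8

10.8


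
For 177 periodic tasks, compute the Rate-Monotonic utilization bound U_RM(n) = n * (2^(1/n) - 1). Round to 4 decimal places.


Compute 2^(1/177) = 1.0039237636
Subtract 1: 1.0039237636 - 1 = 0.0039237636
Multiply by n: 177 * 0.0039237636 = 0.6945061572
Round to 4 dp: 0.6945

0.6945


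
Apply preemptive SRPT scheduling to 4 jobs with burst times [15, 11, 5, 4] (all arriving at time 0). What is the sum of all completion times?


Since all jobs arrive at t=0, SRPT equals SPT ordering.
SPT order: [4, 5, 11, 15]
Completion times:
  Job 1: p=4, C=4
  Job 2: p=5, C=9
  Job 3: p=11, C=20
  Job 4: p=15, C=35
Total completion time = 4 + 9 + 20 + 35 = 68

68


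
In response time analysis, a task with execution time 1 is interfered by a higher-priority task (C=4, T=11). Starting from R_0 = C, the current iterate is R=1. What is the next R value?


R_next = C + ceil(R_prev / T_hp) * C_hp
ceil(1 / 11) = ceil(0.0909) = 1
Interference = 1 * 4 = 4
R_next = 1 + 4 = 5

5


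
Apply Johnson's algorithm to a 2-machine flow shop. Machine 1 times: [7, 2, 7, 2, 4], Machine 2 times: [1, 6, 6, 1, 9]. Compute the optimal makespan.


Apply Johnson's rule:
  Group 1 (a <= b): [(2, 2, 6), (5, 4, 9)]
  Group 2 (a > b): [(3, 7, 6), (1, 7, 1), (4, 2, 1)]
Optimal job order: [2, 5, 3, 1, 4]
Schedule:
  Job 2: M1 done at 2, M2 done at 8
  Job 5: M1 done at 6, M2 done at 17
  Job 3: M1 done at 13, M2 done at 23
  Job 1: M1 done at 20, M2 done at 24
  Job 4: M1 done at 22, M2 done at 25
Makespan = 25

25


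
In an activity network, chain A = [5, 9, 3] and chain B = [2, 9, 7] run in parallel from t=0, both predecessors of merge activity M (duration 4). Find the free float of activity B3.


ES(B3) = sum of predecessors on chain B = 11
EF(B3) = ES + duration = 11 + 7 = 18
Successor of B3 is M. ES(M) = max(sum(A), sum(B)) = max(17, 18) = 18
Free float = ES(successor) - EF(current) = 18 - 18 = 0

0


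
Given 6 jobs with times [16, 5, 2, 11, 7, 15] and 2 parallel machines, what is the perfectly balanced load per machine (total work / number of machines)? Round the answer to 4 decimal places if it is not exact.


Total processing time = 16 + 5 + 2 + 11 + 7 + 15 = 56
Number of machines = 2
Ideal balanced load = 56 / 2 = 28.0

28.0


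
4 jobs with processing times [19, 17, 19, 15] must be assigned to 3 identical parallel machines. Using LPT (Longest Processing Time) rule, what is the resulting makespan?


Sort jobs in decreasing order (LPT): [19, 19, 17, 15]
Assign each job to the least loaded machine:
  Machine 1: jobs [19], load = 19
  Machine 2: jobs [19], load = 19
  Machine 3: jobs [17, 15], load = 32
Makespan = max load = 32

32


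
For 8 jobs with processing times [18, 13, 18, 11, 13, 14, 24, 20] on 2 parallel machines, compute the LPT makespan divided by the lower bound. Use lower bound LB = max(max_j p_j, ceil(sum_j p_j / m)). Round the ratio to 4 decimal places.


LPT order: [24, 20, 18, 18, 14, 13, 13, 11]
Machine loads after assignment: [66, 65]
LPT makespan = 66
Lower bound = max(max_job, ceil(total/2)) = max(24, 66) = 66
Ratio = 66 / 66 = 1.0

1.0


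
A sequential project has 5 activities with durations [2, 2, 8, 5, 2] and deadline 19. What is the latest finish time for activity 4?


LF(activity 4) = deadline - sum of successor durations
Successors: activities 5 through 5 with durations [2]
Sum of successor durations = 2
LF = 19 - 2 = 17

17


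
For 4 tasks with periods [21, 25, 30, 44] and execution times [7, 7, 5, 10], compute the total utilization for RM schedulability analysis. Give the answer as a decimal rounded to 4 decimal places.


Compute individual utilizations (exact fractions):
  Task 1: C/T = 7/21 = 1/3 (approx. 0.3333)
  Task 2: C/T = 7/25 (approx. 0.28)
  Task 3: C/T = 5/30 = 1/6 (approx. 0.1667)
  Task 4: C/T = 10/44 = 5/22 (approx. 0.2273)
Total utilization U = 1/3 + 7/25 + 1/6 + 5/22 = 277/275
Rounded to 4 decimal places: U = 1.0073
RM (Liu & Layland) bound for 4 tasks = 0.756828; compare with U = 277/275 (approx. 1.007273)
U > 1, so the task set is not schedulable (processor overloaded).

1.0073


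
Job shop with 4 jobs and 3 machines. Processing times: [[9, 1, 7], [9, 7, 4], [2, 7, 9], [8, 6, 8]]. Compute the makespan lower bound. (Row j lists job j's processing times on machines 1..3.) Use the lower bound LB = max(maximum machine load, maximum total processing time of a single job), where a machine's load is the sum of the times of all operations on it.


Machine loads:
  Machine 1: 9 + 9 + 2 + 8 = 28
  Machine 2: 1 + 7 + 7 + 6 = 21
  Machine 3: 7 + 4 + 9 + 8 = 28
Max machine load = 28
Job totals:
  Job 1: 17
  Job 2: 20
  Job 3: 18
  Job 4: 22
Max job total = 22
Lower bound = max(28, 22) = 28

28


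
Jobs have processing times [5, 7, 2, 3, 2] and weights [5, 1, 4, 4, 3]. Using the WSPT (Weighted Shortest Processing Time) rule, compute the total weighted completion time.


Compute p/w ratios and sort ascending (WSPT): [(2, 4), (2, 3), (3, 4), (5, 5), (7, 1)]
Compute weighted completion times:
  Job (p=2,w=4): C=2, w*C=4*2=8
  Job (p=2,w=3): C=4, w*C=3*4=12
  Job (p=3,w=4): C=7, w*C=4*7=28
  Job (p=5,w=5): C=12, w*C=5*12=60
  Job (p=7,w=1): C=19, w*C=1*19=19
Total weighted completion time = 127

127


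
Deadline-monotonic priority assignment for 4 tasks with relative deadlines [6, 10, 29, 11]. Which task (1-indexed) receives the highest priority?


Sort tasks by relative deadline (ascending):
  Task 1: deadline = 6
  Task 2: deadline = 10
  Task 4: deadline = 11
  Task 3: deadline = 29
Priority order (highest first): [1, 2, 4, 3]
Highest priority task = 1

1


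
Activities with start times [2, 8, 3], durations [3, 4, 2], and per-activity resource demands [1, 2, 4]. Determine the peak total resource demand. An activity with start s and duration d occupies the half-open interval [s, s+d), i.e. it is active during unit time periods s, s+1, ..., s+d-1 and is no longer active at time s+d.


Each activity i is active on [start_i, start_i + duration_i).
Compute total resource usage per time slot:
  t=0: active resources = [], total = 0
  t=1: active resources = [], total = 0
  t=2: active resources = [1], total = 1
  t=3: active resources = [1, 4], total = 5
  t=4: active resources = [1, 4], total = 5
  t=5: active resources = [], total = 0
  t=6: active resources = [], total = 0
  t=7: active resources = [], total = 0
  t=8: active resources = [2], total = 2
  t=9: active resources = [2], total = 2
  t=10: active resources = [2], total = 2
  t=11: active resources = [2], total = 2
Peak resource demand = 5

5


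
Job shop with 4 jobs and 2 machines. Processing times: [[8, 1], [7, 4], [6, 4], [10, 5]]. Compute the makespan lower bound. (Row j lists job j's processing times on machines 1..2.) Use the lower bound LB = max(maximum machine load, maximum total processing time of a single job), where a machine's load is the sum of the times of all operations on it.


Machine loads:
  Machine 1: 8 + 7 + 6 + 10 = 31
  Machine 2: 1 + 4 + 4 + 5 = 14
Max machine load = 31
Job totals:
  Job 1: 9
  Job 2: 11
  Job 3: 10
  Job 4: 15
Max job total = 15
Lower bound = max(31, 15) = 31

31


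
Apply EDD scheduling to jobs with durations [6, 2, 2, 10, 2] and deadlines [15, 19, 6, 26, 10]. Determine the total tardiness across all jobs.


Sort by due date (EDD order): [(2, 6), (2, 10), (6, 15), (2, 19), (10, 26)]
Compute completion times and tardiness:
  Job 1: p=2, d=6, C=2, tardiness=max(0,2-6)=0
  Job 2: p=2, d=10, C=4, tardiness=max(0,4-10)=0
  Job 3: p=6, d=15, C=10, tardiness=max(0,10-15)=0
  Job 4: p=2, d=19, C=12, tardiness=max(0,12-19)=0
  Job 5: p=10, d=26, C=22, tardiness=max(0,22-26)=0
Total tardiness = 0

0


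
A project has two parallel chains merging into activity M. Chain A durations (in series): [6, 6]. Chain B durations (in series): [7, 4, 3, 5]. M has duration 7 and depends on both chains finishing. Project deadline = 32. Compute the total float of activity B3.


Forward pass: ES(B3) = sum of predecessors on chain B = 11
EF = ES + duration = 11 + 3 = 14
Backward pass: LF(M) = deadline = 32; LS(M) = 32 - 7 = 25
LF(B3) = LS(M) - sum(successors on chain B) = 25 - 5 = 20
LS = LF - duration = 20 - 3 = 17
Total float = LS - ES = 17 - 11 = 6

6


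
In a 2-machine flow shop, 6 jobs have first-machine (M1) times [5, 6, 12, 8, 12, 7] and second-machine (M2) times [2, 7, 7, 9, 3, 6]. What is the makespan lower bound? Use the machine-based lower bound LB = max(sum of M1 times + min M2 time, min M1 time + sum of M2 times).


LB1 = sum(M1 times) + min(M2 times) = 50 + 2 = 52
LB2 = min(M1 times) + sum(M2 times) = 5 + 34 = 39
Lower bound = max(LB1, LB2) = max(52, 39) = 52

52


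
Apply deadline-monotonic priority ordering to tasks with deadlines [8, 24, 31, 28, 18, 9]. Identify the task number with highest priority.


Sort tasks by relative deadline (ascending):
  Task 1: deadline = 8
  Task 6: deadline = 9
  Task 5: deadline = 18
  Task 2: deadline = 24
  Task 4: deadline = 28
  Task 3: deadline = 31
Priority order (highest first): [1, 6, 5, 2, 4, 3]
Highest priority task = 1

1


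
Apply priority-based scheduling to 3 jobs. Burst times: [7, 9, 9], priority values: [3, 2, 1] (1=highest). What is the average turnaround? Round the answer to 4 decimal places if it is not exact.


Sort by priority (ascending = highest first):
Order: [(1, 9), (2, 9), (3, 7)]
Completion times:
  Priority 1, burst=9, C=9
  Priority 2, burst=9, C=18
  Priority 3, burst=7, C=25
Average turnaround = 52/3 = 17.3333

17.3333


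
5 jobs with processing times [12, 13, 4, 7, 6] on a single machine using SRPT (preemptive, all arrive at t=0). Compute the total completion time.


Since all jobs arrive at t=0, SRPT equals SPT ordering.
SPT order: [4, 6, 7, 12, 13]
Completion times:
  Job 1: p=4, C=4
  Job 2: p=6, C=10
  Job 3: p=7, C=17
  Job 4: p=12, C=29
  Job 5: p=13, C=42
Total completion time = 4 + 10 + 17 + 29 + 42 = 102

102


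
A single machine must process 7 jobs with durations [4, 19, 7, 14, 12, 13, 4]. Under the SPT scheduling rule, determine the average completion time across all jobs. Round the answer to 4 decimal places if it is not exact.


Sort jobs by processing time (SPT order): [4, 4, 7, 12, 13, 14, 19]
Compute completion times sequentially:
  Job 1: processing = 4, completes at 4
  Job 2: processing = 4, completes at 8
  Job 3: processing = 7, completes at 15
  Job 4: processing = 12, completes at 27
  Job 5: processing = 13, completes at 40
  Job 6: processing = 14, completes at 54
  Job 7: processing = 19, completes at 73
Sum of completion times = 221
Average completion time = 221/7 = 31.5714

31.5714


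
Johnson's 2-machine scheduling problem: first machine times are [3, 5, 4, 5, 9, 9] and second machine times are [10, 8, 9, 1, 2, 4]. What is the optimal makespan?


Apply Johnson's rule:
  Group 1 (a <= b): [(1, 3, 10), (3, 4, 9), (2, 5, 8)]
  Group 2 (a > b): [(6, 9, 4), (5, 9, 2), (4, 5, 1)]
Optimal job order: [1, 3, 2, 6, 5, 4]
Schedule:
  Job 1: M1 done at 3, M2 done at 13
  Job 3: M1 done at 7, M2 done at 22
  Job 2: M1 done at 12, M2 done at 30
  Job 6: M1 done at 21, M2 done at 34
  Job 5: M1 done at 30, M2 done at 36
  Job 4: M1 done at 35, M2 done at 37
Makespan = 37

37


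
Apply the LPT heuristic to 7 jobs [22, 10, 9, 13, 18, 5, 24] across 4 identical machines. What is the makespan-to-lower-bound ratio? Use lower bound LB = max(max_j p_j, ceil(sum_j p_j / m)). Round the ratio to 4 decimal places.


LPT order: [24, 22, 18, 13, 10, 9, 5]
Machine loads after assignment: [24, 27, 27, 23]
LPT makespan = 27
Lower bound = max(max_job, ceil(total/4)) = max(24, 26) = 26
Ratio = 27 / 26 = 1.0385

1.0385


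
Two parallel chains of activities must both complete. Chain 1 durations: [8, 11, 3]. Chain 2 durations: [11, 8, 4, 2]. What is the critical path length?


Path A total = 8 + 11 + 3 = 22
Path B total = 11 + 8 + 4 + 2 = 25
Critical path = longest path = max(22, 25) = 25

25


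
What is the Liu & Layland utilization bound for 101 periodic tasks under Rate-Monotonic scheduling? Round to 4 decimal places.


Compute 2^(1/101) = 1.0068864466
Subtract 1: 1.0068864466 - 1 = 0.0068864466
Multiply by n: 101 * 0.0068864466 = 0.6955311066
Round to 4 dp: 0.6955

0.6955


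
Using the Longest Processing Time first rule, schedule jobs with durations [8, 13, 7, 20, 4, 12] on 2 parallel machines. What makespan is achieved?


Sort jobs in decreasing order (LPT): [20, 13, 12, 8, 7, 4]
Assign each job to the least loaded machine:
  Machine 1: jobs [20, 8, 4], load = 32
  Machine 2: jobs [13, 12, 7], load = 32
Makespan = max load = 32

32
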